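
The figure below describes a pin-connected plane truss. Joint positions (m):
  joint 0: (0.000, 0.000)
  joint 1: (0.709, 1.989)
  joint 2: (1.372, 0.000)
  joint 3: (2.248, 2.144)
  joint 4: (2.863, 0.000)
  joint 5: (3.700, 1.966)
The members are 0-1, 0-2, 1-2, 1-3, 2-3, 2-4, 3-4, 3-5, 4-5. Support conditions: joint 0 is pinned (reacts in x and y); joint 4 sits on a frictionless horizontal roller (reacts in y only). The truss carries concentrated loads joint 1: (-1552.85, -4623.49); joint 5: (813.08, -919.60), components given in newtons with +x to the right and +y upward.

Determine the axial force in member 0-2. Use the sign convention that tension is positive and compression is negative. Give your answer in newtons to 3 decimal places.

589.878

N=6 nodes, M=9 members, R=3 reactions → 2N=12, M+R=12
member 0 (0-1): L=2.1116, (cx,cy)=(0.3358,0.9419)
member 1 (0-2): L=1.3720, (cx,cy)=(1.0000,0.0000)
member 2 (1-2): L=2.0966, (cx,cy)=(0.3162,-0.9487)
member 3 (1-3): L=1.5468, (cx,cy)=(0.9950,0.1002)
member 4 (2-3): L=2.3161, (cx,cy)=(0.3782,0.9257)
member 5 (2-4): L=1.4910, (cx,cy)=(1.0000,0.0000)
member 6 (3-4): L=2.2305, (cx,cy)=(0.2757,-0.9612)
member 7 (3-5): L=1.4629, (cx,cy)=(0.9926,-0.1217)
member 8 (4-5): L=2.1368, (cx,cy)=(0.3917,0.9201)
solve A·x = −loads:
  F[0-1] = -3960.0406 N (compression)
  F[0-2] = +589.8783 N (tension)
  F[1-2] = -888.1592 N (compression)
  F[1-3] = +506.6123 N (tension)
  F[2-3] = +910.1987 N (tension)
  F[2-4] = -35.2461 N (compression)
  F[3-4] = -1075.3797 N (compression)
  F[3-5] = +1153.4084 N (tension)
  F[4-5] = -846.9365 N (compression)
  Rx@0 = +739.7700 N
  Ry@0 = +3730.1417 N
  Ry@4 = +1812.9483 N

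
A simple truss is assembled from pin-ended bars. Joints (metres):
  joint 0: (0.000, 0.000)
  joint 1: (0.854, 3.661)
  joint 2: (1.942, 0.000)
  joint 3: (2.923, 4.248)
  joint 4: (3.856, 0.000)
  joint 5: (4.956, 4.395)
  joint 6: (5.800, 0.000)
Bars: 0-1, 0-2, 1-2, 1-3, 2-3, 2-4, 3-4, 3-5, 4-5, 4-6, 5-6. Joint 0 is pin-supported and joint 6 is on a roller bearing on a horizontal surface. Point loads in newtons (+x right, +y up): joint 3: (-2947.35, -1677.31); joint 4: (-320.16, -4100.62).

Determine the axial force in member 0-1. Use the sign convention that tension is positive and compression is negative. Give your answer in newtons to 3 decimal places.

-4482.288

N=7 nodes, M=11 members, R=3 reactions → 2N=14, M+R=14
member 0 (0-1): L=3.7593, (cx,cy)=(0.2272,0.9739)
member 1 (0-2): L=1.9420, (cx,cy)=(1.0000,0.0000)
member 2 (1-2): L=3.8192, (cx,cy)=(0.2849,-0.9586)
member 3 (1-3): L=2.1507, (cx,cy)=(0.9620,0.2729)
member 4 (2-3): L=4.3598, (cx,cy)=(0.2250,0.9744)
member 5 (2-4): L=1.9140, (cx,cy)=(1.0000,0.0000)
member 6 (3-4): L=4.3493, (cx,cy)=(0.2145,-0.9767)
member 7 (3-5): L=2.0383, (cx,cy)=(0.9974,0.0721)
member 8 (4-5): L=4.5306, (cx,cy)=(0.2428,0.9701)
member 9 (4-6): L=1.9440, (cx,cy)=(1.0000,0.0000)
member 10 (5-6): L=4.4753, (cx,cy)=(0.1886,-0.9821)
solve A·x = −loads:
  F[0-1] = -4482.2878 N (compression)
  F[0-2] = -2249.2653 N (compression)
  F[1-2] = +3921.7436 N (tension)
  F[1-3] = -2219.7229 N (compression)
  F[2-3] = -3858.1853 N (compression)
  F[2-4] = -263.9361 N (compression)
  F[3-4] = +2704.7360 N (tension)
  F[3-5] = -638.1044 N (compression)
  F[4-5] = +1503.8500 N (tension)
  F[4-6] = +271.3152 N (tension)
  F[5-6] = -1438.6472 N (compression)
  Rx@0 = +3267.5100 N
  Ry@0 = +4365.0981 N
  Ry@6 = +1412.8319 N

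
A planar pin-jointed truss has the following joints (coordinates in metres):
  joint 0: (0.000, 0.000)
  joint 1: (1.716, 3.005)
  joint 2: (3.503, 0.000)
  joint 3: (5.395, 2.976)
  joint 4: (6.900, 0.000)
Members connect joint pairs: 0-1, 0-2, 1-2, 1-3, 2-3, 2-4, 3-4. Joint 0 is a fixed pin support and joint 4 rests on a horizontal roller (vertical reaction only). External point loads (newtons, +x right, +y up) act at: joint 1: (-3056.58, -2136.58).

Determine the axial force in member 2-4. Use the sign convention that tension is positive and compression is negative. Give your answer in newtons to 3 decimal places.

N=5 nodes, M=7 members, R=3 reactions → 2N=10, M+R=10
member 0 (0-1): L=3.4604, (cx,cy)=(0.4959,0.8684)
member 1 (0-2): L=3.5030, (cx,cy)=(1.0000,0.0000)
member 2 (1-2): L=3.4962, (cx,cy)=(0.5111,-0.8595)
member 3 (1-3): L=3.6791, (cx,cy)=(1.0000,-0.0079)
member 4 (2-3): L=3.5265, (cx,cy)=(0.5365,0.8439)
member 5 (2-4): L=3.3970, (cx,cy)=(1.0000,0.0000)
member 6 (3-4): L=3.3349, (cx,cy)=(0.4513,-0.8924)
solve A·x = −loads:
  F[0-1] = -3381.4303 N (compression)
  F[0-2] = -1379.7627 N (compression)
  F[1-2] = +922.2096 N (tension)
  F[1-3] = +908.4249 N (tension)
  F[2-3] = -939.2687 N (compression)
  F[2-4] = -404.4711 N (compression)
  F[3-4] = +896.2612 N (tension)
  Rx@0 = +3056.5800 N
  Ry@0 = +2936.3846 N
  Ry@4 = -799.8046 N

-404.471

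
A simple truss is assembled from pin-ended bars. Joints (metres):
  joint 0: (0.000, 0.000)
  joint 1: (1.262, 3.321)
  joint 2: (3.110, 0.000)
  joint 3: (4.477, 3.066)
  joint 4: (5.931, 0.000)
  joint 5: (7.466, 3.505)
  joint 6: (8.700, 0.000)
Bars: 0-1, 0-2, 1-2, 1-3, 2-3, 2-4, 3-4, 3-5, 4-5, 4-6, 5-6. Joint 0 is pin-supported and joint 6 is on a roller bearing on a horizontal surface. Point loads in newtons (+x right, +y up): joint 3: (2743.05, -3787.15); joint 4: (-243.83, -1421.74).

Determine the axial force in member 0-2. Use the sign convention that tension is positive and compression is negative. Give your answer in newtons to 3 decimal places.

3002.389

N=7 nodes, M=11 members, R=3 reactions → 2N=14, M+R=14
member 0 (0-1): L=3.5527, (cx,cy)=(0.3552,0.9348)
member 1 (0-2): L=3.1100, (cx,cy)=(1.0000,0.0000)
member 2 (1-2): L=3.8005, (cx,cy)=(0.4862,-0.8738)
member 3 (1-3): L=3.2251, (cx,cy)=(0.9969,-0.0791)
member 4 (2-3): L=3.3569, (cx,cy)=(0.4072,0.9133)
member 5 (2-4): L=2.8210, (cx,cy)=(1.0000,0.0000)
member 6 (3-4): L=3.3933, (cx,cy)=(0.4285,-0.9035)
member 7 (3-5): L=3.0211, (cx,cy)=(0.9894,0.1453)
member 8 (4-5): L=3.8264, (cx,cy)=(0.4012,0.9160)
member 9 (4-6): L=2.7690, (cx,cy)=(1.0000,0.0000)
member 10 (5-6): L=3.7159, (cx,cy)=(0.3321,-0.9432)
solve A·x = −loads:
  F[0-1] = -1416.4892 N (compression)
  F[0-2] = +3002.3891 N (tension)
  F[1-2] = +1633.0550 N (tension)
  F[1-3] = -1301.3096 N (compression)
  F[2-3] = -1562.4106 N (compression)
  F[2-4] = +4432.6943 N (tension)
  F[3-4] = -3259.1410 N (compression)
  F[3-5] = -3315.1979 N (compression)
  F[4-5] = +4766.9083 N (tension)
  F[4-6] = +1367.7092 N (tension)
  F[5-6] = -4118.5141 N (compression)
  Rx@0 = -2499.2200 N
  Ry@0 = +1324.1082 N
  Ry@6 = +3884.7818 N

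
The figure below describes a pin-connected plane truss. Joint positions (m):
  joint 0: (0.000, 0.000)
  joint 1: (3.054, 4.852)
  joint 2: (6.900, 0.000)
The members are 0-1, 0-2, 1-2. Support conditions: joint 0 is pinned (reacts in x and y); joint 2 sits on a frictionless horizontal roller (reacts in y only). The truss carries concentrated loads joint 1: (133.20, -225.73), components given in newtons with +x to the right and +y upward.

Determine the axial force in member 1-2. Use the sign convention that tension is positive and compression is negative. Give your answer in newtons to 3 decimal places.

N=3 nodes, M=3 members, R=3 reactions → 2N=6, M+R=6
member 0 (0-1): L=5.7331, (cx,cy)=(0.5327,0.8463)
member 1 (0-2): L=6.9000, (cx,cy)=(1.0000,0.0000)
member 2 (1-2): L=6.1914, (cx,cy)=(0.6212,-0.7837)
solve A·x = −loads:
  F[0-1] = -37.9947 N (compression)
  F[0-2] = +153.4395 N (tension)
  F[1-2] = -247.0119 N (compression)
  Rx@0 = -133.2000 N
  Ry@0 = +32.1552 N
  Ry@2 = +193.5748 N

-247.012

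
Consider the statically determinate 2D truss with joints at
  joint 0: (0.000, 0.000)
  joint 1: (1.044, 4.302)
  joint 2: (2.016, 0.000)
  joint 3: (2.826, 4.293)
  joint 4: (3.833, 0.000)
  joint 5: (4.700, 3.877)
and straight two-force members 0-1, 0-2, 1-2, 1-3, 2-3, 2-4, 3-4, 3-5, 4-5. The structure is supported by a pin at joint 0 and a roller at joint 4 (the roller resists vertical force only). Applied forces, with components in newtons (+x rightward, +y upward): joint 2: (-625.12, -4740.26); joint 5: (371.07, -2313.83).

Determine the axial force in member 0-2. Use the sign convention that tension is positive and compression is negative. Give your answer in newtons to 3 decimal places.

73.171

N=6 nodes, M=9 members, R=3 reactions → 2N=12, M+R=12
member 0 (0-1): L=4.4269, (cx,cy)=(0.2358,0.9718)
member 1 (0-2): L=2.0160, (cx,cy)=(1.0000,0.0000)
member 2 (1-2): L=4.4104, (cx,cy)=(0.2204,-0.9754)
member 3 (1-3): L=1.7820, (cx,cy)=(1.0000,-0.0051)
member 4 (2-3): L=4.3687, (cx,cy)=(0.1854,0.9827)
member 5 (2-4): L=1.8170, (cx,cy)=(1.0000,0.0000)
member 6 (3-4): L=4.4095, (cx,cy)=(0.2284,-0.9736)
member 7 (3-5): L=1.9196, (cx,cy)=(0.9762,-0.2167)
member 8 (4-5): L=3.9728, (cx,cy)=(0.2182,0.9759)
solve A·x = −loads:
  F[0-1] = -1387.5122 N (compression)
  F[0-2] = +73.1708 N (tension)
  F[1-2] = +1385.6396 N (tension)
  F[1-3] = -632.6047 N (compression)
  F[2-3] = +3448.4805 N (tension)
  F[2-4] = +364.2912 N (tension)
  F[3-4] = -3676.9562 N (compression)
  F[3-5] = +867.0883 N (tension)
  F[4-5] = -2178.4324 N (compression)
  Rx@0 = +254.0500 N
  Ry@0 = +1348.3755 N
  Ry@4 = +5705.7145 N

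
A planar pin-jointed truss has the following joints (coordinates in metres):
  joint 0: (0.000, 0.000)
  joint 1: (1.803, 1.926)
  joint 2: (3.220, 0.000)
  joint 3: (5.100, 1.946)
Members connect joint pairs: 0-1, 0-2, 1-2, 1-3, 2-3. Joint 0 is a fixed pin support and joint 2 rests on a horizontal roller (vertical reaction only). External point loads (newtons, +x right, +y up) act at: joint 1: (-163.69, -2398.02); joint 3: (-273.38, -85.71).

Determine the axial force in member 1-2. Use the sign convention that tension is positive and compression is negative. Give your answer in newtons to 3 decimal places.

-1403.898

N=4 nodes, M=5 members, R=3 reactions → 2N=8, M+R=8
member 0 (0-1): L=2.6382, (cx,cy)=(0.6834,0.7300)
member 1 (0-2): L=3.2200, (cx,cy)=(1.0000,0.0000)
member 2 (1-2): L=2.3911, (cx,cy)=(0.5926,-0.8055)
member 3 (1-3): L=3.2971, (cx,cy)=(1.0000,0.0061)
member 4 (2-3): L=2.7058, (cx,cy)=(0.6948,0.7192)
solve A·x = −loads:
  F[0-1] = -1737.4018 N (compression)
  F[0-2] = +750.2902 N (tension)
  F[1-2] = -1403.8985 N (compression)
  F[1-3] = -191.7039 N (compression)
  F[2-3] = -117.5576 N (compression)
  Rx@0 = +437.0700 N
  Ry@0 = +1268.3615 N
  Ry@2 = +1215.3685 N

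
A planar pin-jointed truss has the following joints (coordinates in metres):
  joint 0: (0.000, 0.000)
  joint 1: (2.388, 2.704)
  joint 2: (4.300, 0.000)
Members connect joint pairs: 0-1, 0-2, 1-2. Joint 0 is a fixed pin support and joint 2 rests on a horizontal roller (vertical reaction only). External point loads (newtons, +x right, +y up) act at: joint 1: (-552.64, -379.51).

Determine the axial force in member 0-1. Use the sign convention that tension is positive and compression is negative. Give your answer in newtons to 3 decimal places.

-688.777

N=3 nodes, M=3 members, R=3 reactions → 2N=6, M+R=6
member 0 (0-1): L=3.6075, (cx,cy)=(0.6620,0.7495)
member 1 (0-2): L=4.3000, (cx,cy)=(1.0000,0.0000)
member 2 (1-2): L=3.3117, (cx,cy)=(0.5773,-0.8165)
solve A·x = −loads:
  F[0-1] = -688.7766 N (compression)
  F[0-2] = -96.7032 N (compression)
  F[1-2] = +167.4958 N (tension)
  Rx@0 = +552.6400 N
  Ry@0 = +516.2702 N
  Ry@2 = -136.7602 N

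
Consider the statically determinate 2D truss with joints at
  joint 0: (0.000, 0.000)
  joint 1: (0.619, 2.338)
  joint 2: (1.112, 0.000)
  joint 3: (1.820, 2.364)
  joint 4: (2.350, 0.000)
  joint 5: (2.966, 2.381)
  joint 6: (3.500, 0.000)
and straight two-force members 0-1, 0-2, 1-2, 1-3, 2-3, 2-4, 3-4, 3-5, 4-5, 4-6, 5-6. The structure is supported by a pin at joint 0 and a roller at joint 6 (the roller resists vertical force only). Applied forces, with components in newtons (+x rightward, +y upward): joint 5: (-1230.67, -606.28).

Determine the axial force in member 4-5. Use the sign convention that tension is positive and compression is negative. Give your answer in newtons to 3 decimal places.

-946.204

N=7 nodes, M=11 members, R=3 reactions → 2N=14, M+R=14
member 0 (0-1): L=2.4186, (cx,cy)=(0.2559,0.9667)
member 1 (0-2): L=1.1120, (cx,cy)=(1.0000,0.0000)
member 2 (1-2): L=2.3894, (cx,cy)=(0.2063,-0.9785)
member 3 (1-3): L=1.2013, (cx,cy)=(0.9998,0.0216)
member 4 (2-3): L=2.4677, (cx,cy)=(0.2869,0.9580)
member 5 (2-4): L=1.2380, (cx,cy)=(1.0000,0.0000)
member 6 (3-4): L=2.4227, (cx,cy)=(0.2188,-0.9758)
member 7 (3-5): L=1.1461, (cx,cy)=(0.9999,0.0148)
member 8 (4-5): L=2.4594, (cx,cy)=(0.2505,0.9681)
member 9 (4-6): L=1.1500, (cx,cy)=(1.0000,0.0000)
member 10 (5-6): L=2.4401, (cx,cy)=(0.2188,-0.9758)
solve A·x = −loads:
  F[0-1] = -961.7407 N (compression)
  F[0-2] = -984.5240 N (compression)
  F[1-2] = +940.4137 N (tension)
  F[1-3] = -440.2818 N (compression)
  F[2-3] = -960.5609 N (compression)
  F[2-4] = -514.9048 N (compression)
  F[3-4] = +938.7836 N (tension)
  F[3-5] = -921.2402 N (compression)
  F[4-5] = -946.2043 N (compression)
  F[4-6] = -72.5370 N (compression)
  F[5-6] = +331.4626 N (tension)
  Rx@0 = +1230.6700 N
  Ry@0 = +929.7082 N
  Ry@6 = -323.4282 N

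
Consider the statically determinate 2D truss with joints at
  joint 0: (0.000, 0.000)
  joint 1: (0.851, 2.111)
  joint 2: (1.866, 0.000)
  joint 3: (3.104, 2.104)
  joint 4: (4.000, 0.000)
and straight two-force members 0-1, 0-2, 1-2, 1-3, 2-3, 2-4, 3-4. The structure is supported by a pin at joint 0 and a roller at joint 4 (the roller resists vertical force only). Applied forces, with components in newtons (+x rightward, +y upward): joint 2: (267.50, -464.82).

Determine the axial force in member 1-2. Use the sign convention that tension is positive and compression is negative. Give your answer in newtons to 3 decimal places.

N=5 nodes, M=7 members, R=3 reactions → 2N=10, M+R=10
member 0 (0-1): L=2.2761, (cx,cy)=(0.3739,0.9275)
member 1 (0-2): L=1.8660, (cx,cy)=(1.0000,0.0000)
member 2 (1-2): L=2.3423, (cx,cy)=(0.4333,-0.9012)
member 3 (1-3): L=2.2530, (cx,cy)=(1.0000,-0.0031)
member 4 (2-3): L=2.4412, (cx,cy)=(0.5071,0.8619)
member 5 (2-4): L=2.1340, (cx,cy)=(1.0000,0.0000)
member 6 (3-4): L=2.2868, (cx,cy)=(0.3918,-0.9200)
solve A·x = −loads:
  F[0-1] = -267.3731 N (compression)
  F[0-2] = +367.4679 N (tension)
  F[1-2] = +275.9138 N (tension)
  F[1-3] = -219.5301 N (compression)
  F[2-3] = +250.7991 N (tension)
  F[2-4] = +92.3419 N (tension)
  F[3-4] = -235.6819 N (compression)
  Rx@0 = -267.5000 N
  Ry@0 = +247.9815 N
  Ry@4 = +216.8385 N

275.914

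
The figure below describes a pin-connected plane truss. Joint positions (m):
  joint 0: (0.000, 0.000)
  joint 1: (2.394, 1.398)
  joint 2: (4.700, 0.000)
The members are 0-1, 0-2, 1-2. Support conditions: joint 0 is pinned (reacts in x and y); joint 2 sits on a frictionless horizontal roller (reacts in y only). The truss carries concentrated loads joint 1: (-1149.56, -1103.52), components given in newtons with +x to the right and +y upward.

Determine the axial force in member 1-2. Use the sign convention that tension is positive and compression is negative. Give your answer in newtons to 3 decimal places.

N=3 nodes, M=3 members, R=3 reactions → 2N=6, M+R=6
member 0 (0-1): L=2.7723, (cx,cy)=(0.8635,0.5043)
member 1 (0-2): L=4.7000, (cx,cy)=(1.0000,0.0000)
member 2 (1-2): L=2.6967, (cx,cy)=(0.8551,-0.5184)
solve A·x = −loads:
  F[0-1] = -1751.7480 N (compression)
  F[0-2] = +363.1503 N (tension)
  F[1-2] = -424.6735 N (compression)
  Rx@0 = +1149.5600 N
  Ry@0 = +883.3621 N
  Ry@2 = +220.1579 N

-424.674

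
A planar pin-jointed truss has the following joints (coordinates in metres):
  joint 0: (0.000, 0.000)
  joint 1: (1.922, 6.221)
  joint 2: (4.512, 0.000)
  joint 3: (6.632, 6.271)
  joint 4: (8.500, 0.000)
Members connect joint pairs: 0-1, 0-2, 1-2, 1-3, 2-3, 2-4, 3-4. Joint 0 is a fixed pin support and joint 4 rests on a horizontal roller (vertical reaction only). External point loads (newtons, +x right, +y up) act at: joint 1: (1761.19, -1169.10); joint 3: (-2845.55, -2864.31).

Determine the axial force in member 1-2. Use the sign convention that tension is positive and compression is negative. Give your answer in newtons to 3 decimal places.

1239.230

N=5 nodes, M=7 members, R=3 reactions → 2N=10, M+R=10
member 0 (0-1): L=6.5111, (cx,cy)=(0.2952,0.9554)
member 1 (0-2): L=4.5120, (cx,cy)=(1.0000,0.0000)
member 2 (1-2): L=6.7386, (cx,cy)=(0.3844,-0.9232)
member 3 (1-3): L=4.7103, (cx,cy)=(0.9999,0.0106)
member 4 (2-3): L=6.6197, (cx,cy)=(0.3203,0.9473)
member 5 (2-4): L=3.9880, (cx,cy)=(1.0000,0.0000)
member 6 (3-4): L=6.5433, (cx,cy)=(0.2855,-0.9584)
solve A·x = −loads:
  F[0-1] = -2453.9306 N (compression)
  F[0-2] = -359.9929 N (compression)
  F[1-2] = +1239.2297 N (tension)
  F[1-3] = -2962.0243 N (compression)
  F[2-3] = -1207.6468 N (compression)
  F[2-4] = +503.0664 N (tension)
  F[3-4] = -1762.1617 N (compression)
  Rx@0 = +1084.3600 N
  Ry@0 = +2344.5826 N
  Ry@4 = +1688.8274 N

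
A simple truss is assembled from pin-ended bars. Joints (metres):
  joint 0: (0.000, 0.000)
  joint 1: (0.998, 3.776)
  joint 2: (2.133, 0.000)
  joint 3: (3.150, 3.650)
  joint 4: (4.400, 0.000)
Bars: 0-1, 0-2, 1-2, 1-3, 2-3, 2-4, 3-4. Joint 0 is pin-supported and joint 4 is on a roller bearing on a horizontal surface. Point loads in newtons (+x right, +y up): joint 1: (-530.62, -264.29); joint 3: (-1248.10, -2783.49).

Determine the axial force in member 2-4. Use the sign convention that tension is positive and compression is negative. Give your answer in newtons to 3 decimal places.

192.448

N=5 nodes, M=7 members, R=3 reactions → 2N=10, M+R=10
member 0 (0-1): L=3.9057, (cx,cy)=(0.2555,0.9668)
member 1 (0-2): L=2.1330, (cx,cy)=(1.0000,0.0000)
member 2 (1-2): L=3.9429, (cx,cy)=(0.2879,-0.9577)
member 3 (1-3): L=2.1557, (cx,cy)=(0.9983,-0.0585)
member 4 (2-3): L=3.7890, (cx,cy)=(0.2684,0.9633)
member 5 (2-4): L=2.2670, (cx,cy)=(1.0000,0.0000)
member 6 (3-4): L=3.8581, (cx,cy)=(0.3240,-0.9461)
solve A·x = −loads:
  F[0-1] = -2571.1909 N (compression)
  F[0-2] = -1121.7124 N (compression)
  F[1-2] = +2369.1530 N (tension)
  F[1-3] = -809.7558 N (compression)
  F[2-3] = -2355.2985 N (compression)
  F[2-4] = +192.4478 N (tension)
  F[3-4] = -593.9874 N (compression)
  Rx@0 = +1778.7200 N
  Ry@0 = +2485.8325 N
  Ry@4 = +561.9475 N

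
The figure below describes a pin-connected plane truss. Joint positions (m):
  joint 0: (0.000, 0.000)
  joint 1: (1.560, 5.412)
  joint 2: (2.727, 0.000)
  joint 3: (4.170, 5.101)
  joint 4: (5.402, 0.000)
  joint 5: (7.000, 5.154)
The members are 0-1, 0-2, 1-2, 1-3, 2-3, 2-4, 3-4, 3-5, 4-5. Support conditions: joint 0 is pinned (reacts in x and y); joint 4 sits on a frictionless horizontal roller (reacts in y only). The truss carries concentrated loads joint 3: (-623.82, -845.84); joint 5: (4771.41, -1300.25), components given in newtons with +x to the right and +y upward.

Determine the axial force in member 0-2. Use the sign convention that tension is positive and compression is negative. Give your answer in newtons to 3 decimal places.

2949.910

N=6 nodes, M=9 members, R=3 reactions → 2N=12, M+R=12
member 0 (0-1): L=5.6323, (cx,cy)=(0.2770,0.9609)
member 1 (0-2): L=2.7270, (cx,cy)=(1.0000,0.0000)
member 2 (1-2): L=5.5364, (cx,cy)=(0.2108,-0.9775)
member 3 (1-3): L=2.6285, (cx,cy)=(0.9930,-0.1183)
member 4 (2-3): L=5.3012, (cx,cy)=(0.2722,0.9622)
member 5 (2-4): L=2.6750, (cx,cy)=(1.0000,0.0000)
member 6 (3-4): L=5.2477, (cx,cy)=(0.2348,-0.9721)
member 7 (3-5): L=2.8305, (cx,cy)=(0.9998,0.0187)
member 8 (4-5): L=5.3960, (cx,cy)=(0.2961,0.9551)
solve A·x = −loads:
  F[0-1] = +4324.1997 N (tension)
  F[0-2] = +2949.9098 N (tension)
  F[1-2] = -4512.4657 N (compression)
  F[1-3] = +2164.0511 N (tension)
  F[2-3] = +4584.1800 N (tension)
  F[2-4] = +750.9089 N (tension)
  F[3-4] = -5044.3811 N (compression)
  F[3-5] = +5205.6878 N (tension)
  F[4-5] = -1463.3658 N (compression)
  Rx@0 = -4147.5900 N
  Ry@0 = -4155.0289 N
  Ry@4 = +6301.1189 N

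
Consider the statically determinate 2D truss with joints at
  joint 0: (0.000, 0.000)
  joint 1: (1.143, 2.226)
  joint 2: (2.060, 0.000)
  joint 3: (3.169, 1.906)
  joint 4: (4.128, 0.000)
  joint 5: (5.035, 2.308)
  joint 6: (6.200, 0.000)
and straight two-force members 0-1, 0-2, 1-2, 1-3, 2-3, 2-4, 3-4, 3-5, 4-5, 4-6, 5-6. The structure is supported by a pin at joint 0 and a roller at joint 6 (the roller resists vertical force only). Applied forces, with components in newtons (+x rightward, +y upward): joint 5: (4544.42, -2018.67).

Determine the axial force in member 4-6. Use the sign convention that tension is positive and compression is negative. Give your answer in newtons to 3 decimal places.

1681.402

N=7 nodes, M=11 members, R=3 reactions → 2N=14, M+R=14
member 0 (0-1): L=2.5023, (cx,cy)=(0.4568,0.8896)
member 1 (0-2): L=2.0600, (cx,cy)=(1.0000,0.0000)
member 2 (1-2): L=2.4075, (cx,cy)=(0.3809,-0.9246)
member 3 (1-3): L=2.0511, (cx,cy)=(0.9878,-0.1560)
member 4 (2-3): L=2.2052, (cx,cy)=(0.5029,0.8643)
member 5 (2-4): L=2.0680, (cx,cy)=(1.0000,0.0000)
member 6 (3-4): L=2.1337, (cx,cy)=(0.4495,-0.8933)
member 7 (3-5): L=1.9088, (cx,cy)=(0.9776,0.2106)
member 8 (4-5): L=2.4798, (cx,cy)=(0.3658,0.9307)
member 9 (4-6): L=2.0720, (cx,cy)=(1.0000,0.0000)
member 10 (5-6): L=2.5854, (cx,cy)=(0.4506,-0.8927)
solve A·x = −loads:
  F[0-1] = +1475.2828 N (tension)
  F[0-2] = +3870.5417 N (tension)
  F[1-2] = -1641.2845 N (compression)
  F[1-3] = +1315.1409 N (tension)
  F[2-3] = +1755.7503 N (tension)
  F[2-4] = +2362.3949 N (tension)
  F[3-4] = -850.6971 N (compression)
  F[3-5] = +2623.2149 N (tension)
  F[4-5] = +816.5008 N (tension)
  F[4-6] = +1681.4021 N (tension)
  F[5-6] = -3731.3567 N (compression)
  Rx@0 = -4544.4200 N
  Ry@0 = -1312.3824 N
  Ry@6 = +3331.0524 N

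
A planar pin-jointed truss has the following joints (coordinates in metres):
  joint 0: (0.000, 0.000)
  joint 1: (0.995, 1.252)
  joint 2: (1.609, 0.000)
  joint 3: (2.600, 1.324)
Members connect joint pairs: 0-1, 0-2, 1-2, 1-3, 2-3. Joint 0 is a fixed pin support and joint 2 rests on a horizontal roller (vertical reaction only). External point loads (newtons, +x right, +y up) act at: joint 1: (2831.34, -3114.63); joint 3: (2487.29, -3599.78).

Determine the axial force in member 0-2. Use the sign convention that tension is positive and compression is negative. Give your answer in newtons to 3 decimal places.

1123.704

N=4 nodes, M=5 members, R=3 reactions → 2N=8, M+R=8
member 0 (0-1): L=1.5992, (cx,cy)=(0.6222,0.7829)
member 1 (0-2): L=1.6090, (cx,cy)=(1.0000,0.0000)
member 2 (1-2): L=1.3945, (cx,cy)=(0.4403,-0.8978)
member 3 (1-3): L=1.6066, (cx,cy)=(0.9990,0.0448)
member 4 (2-3): L=1.6538, (cx,cy)=(0.5992,0.8006)
solve A·x = −loads:
  F[0-1] = +6742.3530 N (tension)
  F[0-2] = +1123.7042 N (tension)
  F[1-2] = -9080.1448 N (compression)
  F[1-3] = +5367.1104 N (tension)
  F[2-3] = -4796.9037 N (compression)
  Rx@0 = -5318.6300 N
  Ry@0 = -5278.4393 N
  Ry@2 = +11992.8493 N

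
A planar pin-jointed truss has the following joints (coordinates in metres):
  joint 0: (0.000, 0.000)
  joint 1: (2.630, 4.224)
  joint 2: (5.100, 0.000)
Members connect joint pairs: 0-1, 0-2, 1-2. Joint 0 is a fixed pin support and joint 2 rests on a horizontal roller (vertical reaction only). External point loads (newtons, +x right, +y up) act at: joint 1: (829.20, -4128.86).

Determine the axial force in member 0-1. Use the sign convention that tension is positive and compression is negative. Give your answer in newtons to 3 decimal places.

N=3 nodes, M=3 members, R=3 reactions → 2N=6, M+R=6
member 0 (0-1): L=4.9758, (cx,cy)=(0.5286,0.8489)
member 1 (0-2): L=5.1000, (cx,cy)=(1.0000,0.0000)
member 2 (1-2): L=4.8932, (cx,cy)=(0.5048,-0.8632)
solve A·x = −loads:
  F[0-1] = -1546.5784 N (compression)
  F[0-2] = +1646.6486 N (tension)
  F[1-2] = -3262.0751 N (compression)
  Rx@0 = -829.2000 N
  Ry@0 = +1312.8909 N
  Ry@2 = +2815.9691 N

-1546.578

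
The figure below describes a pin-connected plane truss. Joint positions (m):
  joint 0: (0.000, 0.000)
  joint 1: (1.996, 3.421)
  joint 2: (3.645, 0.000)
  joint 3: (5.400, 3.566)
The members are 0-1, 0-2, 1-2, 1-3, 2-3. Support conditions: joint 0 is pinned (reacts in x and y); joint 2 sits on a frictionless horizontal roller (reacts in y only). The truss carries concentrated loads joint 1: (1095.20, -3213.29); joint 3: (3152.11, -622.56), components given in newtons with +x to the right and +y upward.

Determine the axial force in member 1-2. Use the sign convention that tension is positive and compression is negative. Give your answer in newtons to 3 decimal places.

-6683.487

N=4 nodes, M=5 members, R=3 reactions → 2N=8, M+R=8
member 0 (0-1): L=3.9607, (cx,cy)=(0.5039,0.8637)
member 1 (0-2): L=3.6450, (cx,cy)=(1.0000,0.0000)
member 2 (1-2): L=3.7977, (cx,cy)=(0.4342,-0.9008)
member 3 (1-3): L=3.4071, (cx,cy)=(0.9991,0.0426)
member 4 (2-3): L=3.9745, (cx,cy)=(0.4416,0.8972)
solve A·x = −loads:
  F[0-1] = +3424.3739 N (tension)
  F[0-2] = +2521.5984 N (tension)
  F[1-2] = -6683.4875 N (compression)
  F[1-3] = +3535.7617 N (tension)
  F[2-3] = -861.5833 N (compression)
  Rx@0 = -4247.3100 N
  Ry@0 = -2957.7451 N
  Ry@2 = +6793.5951 N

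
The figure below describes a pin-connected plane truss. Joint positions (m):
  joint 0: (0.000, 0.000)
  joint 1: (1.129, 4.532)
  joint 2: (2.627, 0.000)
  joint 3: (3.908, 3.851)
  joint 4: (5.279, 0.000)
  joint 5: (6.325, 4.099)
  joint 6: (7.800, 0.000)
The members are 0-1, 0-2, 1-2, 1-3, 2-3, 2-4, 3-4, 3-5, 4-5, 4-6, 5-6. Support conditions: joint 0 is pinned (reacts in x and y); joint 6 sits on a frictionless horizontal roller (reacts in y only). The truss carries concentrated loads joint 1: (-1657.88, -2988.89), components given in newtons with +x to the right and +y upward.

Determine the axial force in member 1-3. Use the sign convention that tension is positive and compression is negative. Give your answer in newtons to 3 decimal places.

N=7 nodes, M=11 members, R=3 reactions → 2N=14, M+R=14
member 0 (0-1): L=4.6705, (cx,cy)=(0.2417,0.9703)
member 1 (0-2): L=2.6270, (cx,cy)=(1.0000,0.0000)
member 2 (1-2): L=4.7732, (cx,cy)=(0.3138,-0.9495)
member 3 (1-3): L=2.8612, (cx,cy)=(0.9713,-0.2380)
member 4 (2-3): L=4.0585, (cx,cy)=(0.3156,0.9489)
member 5 (2-4): L=2.6520, (cx,cy)=(1.0000,0.0000)
member 6 (3-4): L=4.0878, (cx,cy)=(0.3354,-0.9421)
member 7 (3-5): L=2.4297, (cx,cy)=(0.9948,0.1021)
member 8 (4-5): L=4.2304, (cx,cy)=(0.2473,0.9689)
member 9 (4-6): L=2.5210, (cx,cy)=(1.0000,0.0000)
member 10 (5-6): L=4.3563, (cx,cy)=(0.3386,-0.9409)
solve A·x = −loads:
  F[0-1] = -3627.1047 N (compression)
  F[0-2] = -781.1019 N (compression)
  F[1-2] = +388.7798 N (tension)
  F[1-3] = +678.5886 N (tension)
  F[2-3] = -389.0240 N (compression)
  F[2-4] = -536.2977 N (compression)
  F[3-4] = +599.7751 N (tension)
  F[3-5] = +336.8982 N (tension)
  F[4-5] = -583.1427 N (compression)
  F[4-6] = -190.9505 N (compression)
  F[5-6] = +563.9588 N (tension)
  Rx@0 = +1657.8800 N
  Ry@0 = +3519.5381 N
  Ry@6 = -530.6481 N

678.589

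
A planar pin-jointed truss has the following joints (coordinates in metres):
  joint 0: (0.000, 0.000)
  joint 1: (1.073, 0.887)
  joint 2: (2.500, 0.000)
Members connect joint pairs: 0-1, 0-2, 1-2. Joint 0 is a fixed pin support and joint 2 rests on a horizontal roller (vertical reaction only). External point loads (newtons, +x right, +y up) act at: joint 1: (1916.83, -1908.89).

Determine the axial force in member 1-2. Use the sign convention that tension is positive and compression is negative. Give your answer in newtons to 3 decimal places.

N=3 nodes, M=3 members, R=3 reactions → 2N=6, M+R=6
member 0 (0-1): L=1.3922, (cx,cy)=(0.7707,0.6371)
member 1 (0-2): L=2.5000, (cx,cy)=(1.0000,0.0000)
member 2 (1-2): L=1.6802, (cx,cy)=(0.8493,-0.5279)
solve A·x = −loads:
  F[0-1] = -642.7195 N (compression)
  F[0-2] = +2412.2041 N (tension)
  F[1-2] = -2840.2271 N (compression)
  Rx@0 = -1916.8300 N
  Ry@0 = +409.5031 N
  Ry@2 = +1499.3869 N

-2840.227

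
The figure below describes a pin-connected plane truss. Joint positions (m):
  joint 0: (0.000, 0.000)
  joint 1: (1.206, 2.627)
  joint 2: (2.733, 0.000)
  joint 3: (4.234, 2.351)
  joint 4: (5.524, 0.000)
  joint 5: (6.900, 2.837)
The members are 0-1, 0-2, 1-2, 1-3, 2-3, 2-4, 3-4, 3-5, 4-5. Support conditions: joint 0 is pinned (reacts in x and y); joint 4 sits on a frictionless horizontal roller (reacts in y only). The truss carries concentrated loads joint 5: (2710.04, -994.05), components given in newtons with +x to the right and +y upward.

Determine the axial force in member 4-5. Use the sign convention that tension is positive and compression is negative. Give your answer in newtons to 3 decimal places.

-1814.286

N=6 nodes, M=9 members, R=3 reactions → 2N=12, M+R=12
member 0 (0-1): L=2.8906, (cx,cy)=(0.4172,0.9088)
member 1 (0-2): L=2.7330, (cx,cy)=(1.0000,0.0000)
member 2 (1-2): L=3.0386, (cx,cy)=(0.5025,-0.8646)
member 3 (1-3): L=3.0406, (cx,cy)=(0.9959,-0.0908)
member 4 (2-3): L=2.7893, (cx,cy)=(0.5381,0.8429)
member 5 (2-4): L=2.7910, (cx,cy)=(1.0000,0.0000)
member 6 (3-4): L=2.6817, (cx,cy)=(0.4810,-0.8767)
member 7 (3-5): L=2.7099, (cx,cy)=(0.9838,0.1793)
member 8 (4-5): L=3.1531, (cx,cy)=(0.4364,0.8998)
solve A·x = −loads:
  F[0-1] = +1803.9313 N (tension)
  F[0-2] = +1957.4137 N (tension)
  F[1-2] = -2086.1481 N (compression)
  F[1-3] = +1808.4660 N (tension)
  F[2-3] = +2139.8332 N (tension)
  F[2-4] = -242.4632 N (compression)
  F[3-4] = -1141.8628 N (compression)
  F[3-5] = +3559.5006 N (tension)
  F[4-5] = -1814.2864 N (compression)
  Rx@0 = -2710.0400 N
  Ry@0 = -1639.4273 N
  Ry@4 = +2633.4773 N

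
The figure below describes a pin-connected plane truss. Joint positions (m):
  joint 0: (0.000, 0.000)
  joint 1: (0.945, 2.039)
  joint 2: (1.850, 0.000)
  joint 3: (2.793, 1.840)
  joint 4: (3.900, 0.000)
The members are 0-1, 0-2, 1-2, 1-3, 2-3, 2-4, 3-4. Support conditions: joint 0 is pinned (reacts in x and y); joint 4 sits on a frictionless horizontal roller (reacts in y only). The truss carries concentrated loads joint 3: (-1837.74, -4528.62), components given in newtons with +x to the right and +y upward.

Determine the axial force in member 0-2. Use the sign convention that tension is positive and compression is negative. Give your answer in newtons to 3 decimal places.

N=5 nodes, M=7 members, R=3 reactions → 2N=10, M+R=10
member 0 (0-1): L=2.2473, (cx,cy)=(0.4205,0.9073)
member 1 (0-2): L=1.8500, (cx,cy)=(1.0000,0.0000)
member 2 (1-2): L=2.2308, (cx,cy)=(0.4057,-0.9140)
member 3 (1-3): L=1.8587, (cx,cy)=(0.9943,-0.1071)
member 4 (2-3): L=2.0676, (cx,cy)=(0.4561,0.8899)
member 5 (2-4): L=2.0500, (cx,cy)=(1.0000,0.0000)
member 6 (3-4): L=2.1473, (cx,cy)=(0.5155,-0.8569)
solve A·x = −loads:
  F[0-1] = -2372.4036 N (compression)
  F[0-2] = -840.1520 N (compression)
  F[1-2] = +2596.5937 N (tension)
  F[1-3] = -2062.8336 N (compression)
  F[2-3] = -2666.8573 N (compression)
  F[2-4] = +1429.5656 N (tension)
  F[3-4] = -2773.0412 N (compression)
  Rx@0 = +1837.7400 N
  Ry@0 = +2152.4677 N
  Ry@4 = +2376.1523 N

-840.152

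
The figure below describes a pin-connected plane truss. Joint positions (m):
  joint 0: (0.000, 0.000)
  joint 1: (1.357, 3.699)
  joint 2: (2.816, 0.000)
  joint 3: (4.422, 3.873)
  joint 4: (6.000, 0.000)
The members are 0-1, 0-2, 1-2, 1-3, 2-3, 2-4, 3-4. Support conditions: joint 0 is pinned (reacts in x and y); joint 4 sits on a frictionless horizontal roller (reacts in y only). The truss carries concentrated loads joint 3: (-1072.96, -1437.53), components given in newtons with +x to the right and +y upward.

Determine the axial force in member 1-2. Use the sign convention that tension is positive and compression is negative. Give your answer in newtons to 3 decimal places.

1102.289

N=5 nodes, M=7 members, R=3 reactions → 2N=10, M+R=10
member 0 (0-1): L=3.9401, (cx,cy)=(0.3444,0.9388)
member 1 (0-2): L=2.8160, (cx,cy)=(1.0000,0.0000)
member 2 (1-2): L=3.9763, (cx,cy)=(0.3669,-0.9303)
member 3 (1-3): L=3.0699, (cx,cy)=(0.9984,0.0567)
member 4 (2-3): L=4.1928, (cx,cy)=(0.3830,0.9237)
member 5 (2-4): L=3.1840, (cx,cy)=(1.0000,0.0000)
member 6 (3-4): L=4.1821, (cx,cy)=(0.3773,-0.9261)
solve A·x = −loads:
  F[0-1] = -1140.4394 N (compression)
  F[0-2] = -680.1798 N (compression)
  F[1-2] = +1102.2892 N (tension)
  F[1-3] = -798.5161 N (compression)
  F[2-3] = -1110.0702 N (compression)
  F[2-4] = +149.4736 N (tension)
  F[3-4] = -396.1458 N (compression)
  Rx@0 = +1072.9600 N
  Ry@0 = +1070.6661 N
  Ry@4 = +366.8639 N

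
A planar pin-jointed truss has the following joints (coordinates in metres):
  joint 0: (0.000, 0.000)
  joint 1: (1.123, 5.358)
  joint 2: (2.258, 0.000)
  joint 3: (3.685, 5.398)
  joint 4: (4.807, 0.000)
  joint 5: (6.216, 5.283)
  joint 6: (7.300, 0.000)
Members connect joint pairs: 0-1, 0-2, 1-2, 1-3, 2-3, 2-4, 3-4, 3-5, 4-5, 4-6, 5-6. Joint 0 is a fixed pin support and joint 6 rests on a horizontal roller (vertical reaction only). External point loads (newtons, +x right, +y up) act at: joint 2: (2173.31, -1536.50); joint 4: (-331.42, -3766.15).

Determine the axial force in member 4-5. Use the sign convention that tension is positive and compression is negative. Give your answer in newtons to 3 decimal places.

2993.753

N=7 nodes, M=11 members, R=3 reactions → 2N=14, M+R=14
member 0 (0-1): L=5.4744, (cx,cy)=(0.2051,0.9787)
member 1 (0-2): L=2.2580, (cx,cy)=(1.0000,0.0000)
member 2 (1-2): L=5.4769, (cx,cy)=(0.2072,-0.9783)
member 3 (1-3): L=2.5623, (cx,cy)=(0.9999,0.0156)
member 4 (2-3): L=5.5834, (cx,cy)=(0.2556,0.9668)
member 5 (2-4): L=2.5490, (cx,cy)=(1.0000,0.0000)
member 6 (3-4): L=5.5134, (cx,cy)=(0.2035,-0.9791)
member 7 (3-5): L=2.5336, (cx,cy)=(0.9990,-0.0454)
member 8 (4-5): L=5.4677, (cx,cy)=(0.2577,0.9662)
member 9 (4-6): L=2.4930, (cx,cy)=(1.0000,0.0000)
member 10 (5-6): L=5.3931, (cx,cy)=(0.2010,-0.9796)
solve A·x = −loads:
  F[0-1] = -2398.4091 N (compression)
  F[0-2] = +2333.8896 N (tension)
  F[1-2] = +2383.7574 N (tension)
  F[1-3] = -986.1158 N (compression)
  F[2-3] = -822.8368 N (compression)
  F[2-4] = +864.8742 N (tension)
  F[3-4] = +892.1784 N (tension)
  F[3-5] = -1379.2787 N (compression)
  F[4-5] = +2993.7530 N (tension)
  F[4-6] = +606.3765 N (tension)
  F[5-6] = -3016.8154 N (compression)
  Rx@0 = -1841.8900 N
  Ry@0 = +2347.4034 N
  Ry@6 = +2955.2466 N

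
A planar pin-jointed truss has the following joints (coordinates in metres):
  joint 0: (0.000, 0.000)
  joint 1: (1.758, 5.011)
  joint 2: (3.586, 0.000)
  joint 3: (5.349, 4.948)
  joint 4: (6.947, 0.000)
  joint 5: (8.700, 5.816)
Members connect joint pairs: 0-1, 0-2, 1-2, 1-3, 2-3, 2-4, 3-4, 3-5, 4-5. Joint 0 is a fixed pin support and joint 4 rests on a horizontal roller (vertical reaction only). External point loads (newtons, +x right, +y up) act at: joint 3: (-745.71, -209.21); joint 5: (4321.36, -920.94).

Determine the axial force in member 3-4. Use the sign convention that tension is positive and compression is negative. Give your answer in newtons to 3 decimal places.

-2299.316

N=6 nodes, M=9 members, R=3 reactions → 2N=12, M+R=12
member 0 (0-1): L=5.3104, (cx,cy)=(0.3310,0.9436)
member 1 (0-2): L=3.5860, (cx,cy)=(1.0000,0.0000)
member 2 (1-2): L=5.3340, (cx,cy)=(0.3427,-0.9394)
member 3 (1-3): L=3.5916, (cx,cy)=(0.9998,-0.0175)
member 4 (2-3): L=5.2527, (cx,cy)=(0.3356,0.9420)
member 5 (2-4): L=3.3610, (cx,cy)=(1.0000,0.0000)
member 6 (3-4): L=5.1996, (cx,cy)=(0.3073,-0.9516)
member 7 (3-5): L=3.4616, (cx,cy)=(0.9681,0.2508)
member 8 (4-5): L=6.0744, (cx,cy)=(0.2886,0.9575)
solve A·x = −loads:
  F[0-1] = +3466.4140 N (tension)
  F[0-2] = +2428.1057 N (tension)
  F[1-2] = -3525.8025 N (compression)
  F[1-3] = +2356.2214 N (tension)
  F[2-3] = +3516.2623 N (tension)
  F[2-4] = +39.6040 N (tension)
  F[3-4] = -2299.3157 N (compression)
  F[3-5] = +5153.0336 N (tension)
  F[4-5] = -2311.4130 N (compression)
  Rx@0 = -3575.6500 N
  Ry@0 = -3270.9582 N
  Ry@4 = +4401.1082 N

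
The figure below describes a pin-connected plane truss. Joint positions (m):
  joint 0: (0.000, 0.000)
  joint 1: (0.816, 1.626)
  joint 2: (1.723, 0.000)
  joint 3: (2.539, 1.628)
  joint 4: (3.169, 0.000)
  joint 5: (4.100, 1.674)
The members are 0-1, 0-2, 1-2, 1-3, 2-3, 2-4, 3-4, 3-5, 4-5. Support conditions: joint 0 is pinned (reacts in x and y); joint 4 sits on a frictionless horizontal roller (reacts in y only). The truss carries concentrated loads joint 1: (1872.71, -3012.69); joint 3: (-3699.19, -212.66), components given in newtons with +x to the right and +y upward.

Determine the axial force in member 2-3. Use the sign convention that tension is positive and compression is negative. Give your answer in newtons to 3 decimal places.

-225.775

N=6 nodes, M=9 members, R=3 reactions → 2N=12, M+R=12
member 0 (0-1): L=1.8193, (cx,cy)=(0.4485,0.8938)
member 1 (0-2): L=1.7230, (cx,cy)=(1.0000,0.0000)
member 2 (1-2): L=1.8619, (cx,cy)=(0.4871,-0.8733)
member 3 (1-3): L=1.7230, (cx,cy)=(1.0000,0.0012)
member 4 (2-3): L=1.8211, (cx,cy)=(0.4481,0.8940)
member 5 (2-4): L=1.4460, (cx,cy)=(1.0000,0.0000)
member 6 (3-4): L=1.7456, (cx,cy)=(0.3609,-0.9326)
member 7 (3-5): L=1.5617, (cx,cy)=(0.9996,0.0295)
member 8 (4-5): L=1.9155, (cx,cy)=(0.4860,0.8739)
solve A·x = −loads:
  F[0-1] = -3601.2863 N (compression)
  F[0-2] = -211.1867 N (compression)
  F[1-2] = +231.1180 N (tension)
  F[1-3] = -3600.5942 N (compression)
  F[2-3] = -225.7750 N (compression)
  F[2-4] = +2.5697 N (tension)
  F[3-4] = -7.1204 N (compression)
  F[3-5] = -0.0000 N (compression)
  F[4-5] = +0.0000 N (tension)
  Rx@0 = +1826.4800 N
  Ry@0 = +3218.7094 N
  Ry@4 = +6.6406 N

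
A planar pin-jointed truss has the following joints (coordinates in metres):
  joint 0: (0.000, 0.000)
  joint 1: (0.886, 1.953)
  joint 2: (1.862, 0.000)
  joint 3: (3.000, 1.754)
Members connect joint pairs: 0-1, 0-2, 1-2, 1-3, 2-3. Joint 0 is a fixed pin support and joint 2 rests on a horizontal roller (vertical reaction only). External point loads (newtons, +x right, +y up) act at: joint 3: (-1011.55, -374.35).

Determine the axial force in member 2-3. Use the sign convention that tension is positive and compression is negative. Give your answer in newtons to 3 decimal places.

N=4 nodes, M=5 members, R=3 reactions → 2N=8, M+R=8
member 0 (0-1): L=2.1446, (cx,cy)=(0.4131,0.9107)
member 1 (0-2): L=1.8620, (cx,cy)=(1.0000,0.0000)
member 2 (1-2): L=2.1833, (cx,cy)=(0.4470,-0.8945)
member 3 (1-3): L=2.1233, (cx,cy)=(0.9956,-0.0937)
member 4 (2-3): L=2.0908, (cx,cy)=(0.5443,0.8389)
solve A·x = −loads:
  F[0-1] = -795.1140 N (compression)
  F[0-2] = -683.0603 N (compression)
  F[1-2] = +885.7048 N (tension)
  F[1-3] = -727.6292 N (compression)
  F[2-3] = -527.5268 N (compression)
  Rx@0 = +1011.5500 N
  Ry@0 = +724.0861 N
  Ry@2 = -349.7361 N

-527.527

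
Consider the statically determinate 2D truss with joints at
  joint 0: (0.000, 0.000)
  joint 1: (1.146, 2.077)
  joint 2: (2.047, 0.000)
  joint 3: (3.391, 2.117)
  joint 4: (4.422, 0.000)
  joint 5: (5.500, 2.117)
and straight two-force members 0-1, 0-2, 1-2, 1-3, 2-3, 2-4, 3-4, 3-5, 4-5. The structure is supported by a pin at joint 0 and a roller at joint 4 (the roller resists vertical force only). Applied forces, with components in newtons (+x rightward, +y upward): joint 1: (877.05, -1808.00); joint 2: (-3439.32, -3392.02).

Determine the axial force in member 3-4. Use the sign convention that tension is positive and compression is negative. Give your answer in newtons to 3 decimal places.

-2725.895

N=6 nodes, M=9 members, R=3 reactions → 2N=12, M+R=12
member 0 (0-1): L=2.3722, (cx,cy)=(0.4831,0.8756)
member 1 (0-2): L=2.0470, (cx,cy)=(1.0000,0.0000)
member 2 (1-2): L=2.2640, (cx,cy)=(0.3980,-0.9174)
member 3 (1-3): L=2.2454, (cx,cy)=(0.9998,0.0178)
member 4 (2-3): L=2.5076, (cx,cy)=(0.5360,0.8442)
member 5 (2-4): L=2.3750, (cx,cy)=(1.0000,0.0000)
member 6 (3-4): L=2.3547, (cx,cy)=(0.4378,-0.8990)
member 7 (3-5): L=2.1090, (cx,cy)=(1.0000,0.0000)
member 8 (4-5): L=2.3757, (cx,cy)=(0.4538,0.8911)
solve A·x = −loads:
  F[0-1] = -3140.0329 N (compression)
  F[0-2] = -1045.3213 N (compression)
  F[1-2] = +972.0482 N (tension)
  F[1-3] = -2781.2831 N (compression)
  F[2-3] = +2961.5700 N (tension)
  F[2-4] = +1193.5230 N (tension)
  F[3-4] = -2725.8954 N (compression)
  F[3-5] = +0.0000 N (tension)
  F[4-5] = -0.0000 N (compression)
  Rx@0 = +2562.2700 N
  Ry@0 = +2749.3041 N
  Ry@4 = +2450.7159 N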